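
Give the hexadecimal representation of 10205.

Using repeated division by 16 (digits 10–15 are A–F):
10205 ÷ 16 = 637 remainder 13 (D)
637 ÷ 16 = 39 remainder 13 (D)
39 ÷ 16 = 2 remainder 7
2 ÷ 16 = 0 remainder 2
Reading remainders bottom to top: 27DD



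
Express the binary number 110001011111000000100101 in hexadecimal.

Group into 4-bit nibbles from right:
  1100 = C
  0101 = 5
  1111 = F
  0000 = 0
  0010 = 2
  0101 = 5
Result: C5F025



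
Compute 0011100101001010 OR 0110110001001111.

OR: 1 when either bit is 1
  0011100101001010
| 0110110001001111
------------------
  0111110101001111
Decimal: 14666 | 27727 = 32079



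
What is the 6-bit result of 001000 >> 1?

Original: 001000 (decimal 8)
Shift right by 1 position
Drop the 1 low bit; fill with zero on the left
Result: 000100 (decimal 4)
Equivalent: 8 >> 1 = 8 ÷ 2^1 = 4



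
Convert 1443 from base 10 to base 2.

Using repeated division by 2:
1443 ÷ 2 = 721 remainder 1
721 ÷ 2 = 360 remainder 1
360 ÷ 2 = 180 remainder 0
180 ÷ 2 = 90 remainder 0
90 ÷ 2 = 45 remainder 0
45 ÷ 2 = 22 remainder 1
22 ÷ 2 = 11 remainder 0
11 ÷ 2 = 5 remainder 1
5 ÷ 2 = 2 remainder 1
2 ÷ 2 = 1 remainder 0
1 ÷ 2 = 0 remainder 1
Reading remainders bottom to top: 10110100011



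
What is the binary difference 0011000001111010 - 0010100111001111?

Method 1 - Direct subtraction (column by column from the right: bit − bit − borrow-in; if negative, add 2 and borrow 1 from the next column):
borrow: 0001111100011110
        0011000001111010
-       0010100111001111
------------------------
        0000011010101011

Method 2 - Add two's complement:
Two's complement of 0010100111001111: invert → 1101011000110000, add 1 → 1101011000110001
  0011000001111010
+ 1101011000110001
------------------
 10000011010101011  (end carry out of the top bit = 1)
Discarding the end carry: 0000011010101011
Decimal check:
  0011000001111010 = 8192 + 4096 + 64 + 32 + 16 + 8 + 2 = 12410
  0010100111001111 = 8192 + 2048 + 256 + 128 + 64 + 8 + 4 + 2 + 1 = 10703
  12410 - 10703 = 1707, and 0000011010101011 = 1024 + 512 + 128 + 32 + 8 + 2 + 1 = 1707 ✓



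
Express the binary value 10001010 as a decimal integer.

Sum of powers of 2 for each 1-bit:
2^1 + 2^3 + 2^7
= 2 + 8 + 128
= 138



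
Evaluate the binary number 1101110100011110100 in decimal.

Sum of powers of 2 for each 1-bit:
2^2 + 2^4 + 2^5 + 2^6 + 2^7 + 2^11 + 2^13 + 2^14 + 2^15 + 2^17 + 2^18
= 4 + 16 + 32 + 64 + 128 + 2048 + 8192 + 16384 + 32768 + 131072 + 262144
= 452852



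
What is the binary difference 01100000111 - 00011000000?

Method 1 - Direct subtraction (column by column from the right: bit − bit − borrow-in; if negative, add 2 and borrow 1 from the next column):
borrow: 00110000000
        01100000111
-       00011000000
-------------------
        01001000111

Method 2 - Add two's complement:
Two's complement of 00011000000: invert → 11100111111, add 1 → 11101000000
  01100000111
+ 11101000000
-------------
 101001000111  (end carry out of the top bit = 1)
Discarding the end carry: 01001000111
Decimal check:
  01100000111 = 512 + 256 + 4 + 2 + 1 = 775
  00011000000 = 128 + 64 = 192
  775 - 192 = 583, and 01001000111 = 512 + 64 + 4 + 2 + 1 = 583 ✓



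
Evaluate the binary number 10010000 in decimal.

Sum of powers of 2 for each 1-bit:
2^4 + 2^7
= 16 + 128
= 144



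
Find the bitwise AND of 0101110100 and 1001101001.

AND: 1 only when both bits are 1
  0101110100
& 1001101001
------------
  0001100000
Decimal: 372 & 617 = 96



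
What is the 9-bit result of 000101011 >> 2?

Original: 000101011 (decimal 43)
Shift right by 2 positions
Drop the 2 low bits; fill with zeros on the left
Result: 000001010 (decimal 10)
Equivalent: 43 >> 2 = 43 ÷ 2^2 = 10



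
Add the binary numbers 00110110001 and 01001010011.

Add column by column from the right: bit + bit + carry-in; write the sum mod 2, carry 1 when the sum is 2 or 3.
carry:  11111100110
        00110110001
+       01001010011
-------------------
       010000000100
(the carry out of the leftmost column, 0, becomes the leading bit)
Decimal check:
  00110110001 = 256 + 128 + 32 + 16 + 1 = 433
  01001010011 = 512 + 64 + 16 + 2 + 1 = 595
  433 + 595 = 1028, and 010000000100 = 1024 + 4 = 1028 ✓



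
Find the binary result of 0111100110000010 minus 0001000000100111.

Method 1 - Direct subtraction (column by column from the right: bit − bit − borrow-in; if negative, add 2 and borrow 1 from the next column):
borrow: 0000000011111110
        0111100110000010
-       0001000000100111
------------------------
        0110100101011011

Method 2 - Add two's complement:
Two's complement of 0001000000100111: invert → 1110111111011000, add 1 → 1110111111011001
  0111100110000010
+ 1110111111011001
------------------
 10110100101011011  (end carry out of the top bit = 1)
Discarding the end carry: 0110100101011011
Decimal check:
  0111100110000010 = 16384 + 8192 + 4096 + 2048 + 256 + 128 + 2 = 31106
  0001000000100111 = 4096 + 32 + 4 + 2 + 1 = 4135
  31106 - 4135 = 26971, and 0110100101011011 = 16384 + 8192 + 2048 + 256 + 64 + 16 + 8 + 2 + 1 = 26971 ✓



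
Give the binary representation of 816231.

Using repeated division by 2:
816231 ÷ 2 = 408115 remainder 1
408115 ÷ 2 = 204057 remainder 1
204057 ÷ 2 = 102028 remainder 1
102028 ÷ 2 = 51014 remainder 0
51014 ÷ 2 = 25507 remainder 0
25507 ÷ 2 = 12753 remainder 1
12753 ÷ 2 = 6376 remainder 1
6376 ÷ 2 = 3188 remainder 0
3188 ÷ 2 = 1594 remainder 0
1594 ÷ 2 = 797 remainder 0
797 ÷ 2 = 398 remainder 1
398 ÷ 2 = 199 remainder 0
199 ÷ 2 = 99 remainder 1
99 ÷ 2 = 49 remainder 1
49 ÷ 2 = 24 remainder 1
24 ÷ 2 = 12 remainder 0
12 ÷ 2 = 6 remainder 0
6 ÷ 2 = 3 remainder 0
3 ÷ 2 = 1 remainder 1
1 ÷ 2 = 0 remainder 1
Reading remainders bottom to top: 11000111010001100111



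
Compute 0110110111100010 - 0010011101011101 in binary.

Method 1 - Direct subtraction (column by column from the right: bit − bit − borrow-in; if negative, add 2 and borrow 1 from the next column):
borrow: 0000110000111010
        0110110111100010
-       0010011101011101
------------------------
        0100011010000101

Method 2 - Add two's complement:
Two's complement of 0010011101011101: invert → 1101100010100010, add 1 → 1101100010100011
  0110110111100010
+ 1101100010100011
------------------
 10100011010000101  (end carry out of the top bit = 1)
Discarding the end carry: 0100011010000101
Decimal check:
  0110110111100010 = 16384 + 8192 + 2048 + 1024 + 256 + 128 + 64 + 32 + 2 = 28130
  0010011101011101 = 8192 + 1024 + 512 + 256 + 64 + 16 + 8 + 4 + 1 = 10077
  28130 - 10077 = 18053, and 0100011010000101 = 16384 + 1024 + 512 + 128 + 4 + 1 = 18053 ✓



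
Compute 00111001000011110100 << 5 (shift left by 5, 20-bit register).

Original: 00111001000011110100 (decimal 233716)
Shift left by 5 positions
Append 5 zeros on the right and drop the 5 high bits that overflow the 20-bit width
Result: 00100001111010000000 (decimal 138880)
Equivalent: 233716 << 5 = 233716 × 2^5 = 7478912, truncated to 20 bits = 138880



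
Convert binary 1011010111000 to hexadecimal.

Group into 4-bit nibbles from right:
  0001 = 1
  0110 = 6
  1011 = B
  1000 = 8
Result: 16B8



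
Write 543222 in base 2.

Using repeated division by 2:
543222 ÷ 2 = 271611 remainder 0
271611 ÷ 2 = 135805 remainder 1
135805 ÷ 2 = 67902 remainder 1
67902 ÷ 2 = 33951 remainder 0
33951 ÷ 2 = 16975 remainder 1
16975 ÷ 2 = 8487 remainder 1
8487 ÷ 2 = 4243 remainder 1
4243 ÷ 2 = 2121 remainder 1
2121 ÷ 2 = 1060 remainder 1
1060 ÷ 2 = 530 remainder 0
530 ÷ 2 = 265 remainder 0
265 ÷ 2 = 132 remainder 1
132 ÷ 2 = 66 remainder 0
66 ÷ 2 = 33 remainder 0
33 ÷ 2 = 16 remainder 1
16 ÷ 2 = 8 remainder 0
8 ÷ 2 = 4 remainder 0
4 ÷ 2 = 2 remainder 0
2 ÷ 2 = 1 remainder 0
1 ÷ 2 = 0 remainder 1
Reading remainders bottom to top: 10000100100111110110



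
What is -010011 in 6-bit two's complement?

Original: 010011
Step 1 - Invert all bits: 101100
Step 2 - Add 1: 101101
Verification: 010011 + 101101 = 1000000; discarding the end carry (carry out of the top bit) leaves the 6-bit value 000000, as required for x + (-x)



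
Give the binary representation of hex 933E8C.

Convert each hex digit to 4 bits:
  9 = 1001
  3 = 0011
  3 = 0011
  E = 1110
  8 = 1000
  C = 1100
Concatenate: 100100110011111010001100



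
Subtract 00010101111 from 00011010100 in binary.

Method 1 - Direct subtraction (column by column from the right: bit − bit − borrow-in; if negative, add 2 and borrow 1 from the next column):
borrow: 00001011110
        00011010100
-       00010101111
-------------------
        00000100101

Method 2 - Add two's complement:
Two's complement of 00010101111: invert → 11101010000, add 1 → 11101010001
  00011010100
+ 11101010001
-------------
 100000100101  (end carry out of the top bit = 1)
Discarding the end carry: 00000100101
Decimal check:
  00011010100 = 128 + 64 + 16 + 4 = 212
  00010101111 = 128 + 32 + 8 + 4 + 2 + 1 = 175
  212 - 175 = 37, and 00000100101 = 32 + 4 + 1 = 37 ✓



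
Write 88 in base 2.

Using repeated division by 2:
88 ÷ 2 = 44 remainder 0
44 ÷ 2 = 22 remainder 0
22 ÷ 2 = 11 remainder 0
11 ÷ 2 = 5 remainder 1
5 ÷ 2 = 2 remainder 1
2 ÷ 2 = 1 remainder 0
1 ÷ 2 = 0 remainder 1
Reading remainders bottom to top: 1011000



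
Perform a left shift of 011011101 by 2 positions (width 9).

Original: 011011101 (decimal 221)
Shift left by 2 positions
Append 2 zeros on the right and drop the 2 high bits that overflow the 9-bit width
Result: 101110100 (decimal 372)
Equivalent: 221 << 2 = 221 × 2^2 = 884, truncated to 9 bits = 372



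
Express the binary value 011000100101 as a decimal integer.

Sum of powers of 2 for each 1-bit:
2^0 + 2^2 + 2^5 + 2^9 + 2^10
= 1 + 4 + 32 + 512 + 1024
= 1573



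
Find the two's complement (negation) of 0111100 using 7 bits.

Original: 0111100
Step 1 - Invert all bits: 1000011
Step 2 - Add 1: 1000100
Verification: 0111100 + 1000100 = 10000000; discarding the end carry (carry out of the top bit) leaves the 7-bit value 0000000, as required for x + (-x)



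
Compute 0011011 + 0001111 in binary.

Add column by column from the right: bit + bit + carry-in; write the sum mod 2, carry 1 when the sum is 2 or 3.
carry:  0111110
        0011011
+       0001111
---------------
       00101010
(the carry out of the leftmost column, 0, becomes the leading bit)
Decimal check:
  0011011 = 16 + 8 + 2 + 1 = 27
  0001111 = 8 + 4 + 2 + 1 = 15
  27 + 15 = 42, and 00101010 = 32 + 8 + 2 = 42 ✓



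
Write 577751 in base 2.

Using repeated division by 2:
577751 ÷ 2 = 288875 remainder 1
288875 ÷ 2 = 144437 remainder 1
144437 ÷ 2 = 72218 remainder 1
72218 ÷ 2 = 36109 remainder 0
36109 ÷ 2 = 18054 remainder 1
18054 ÷ 2 = 9027 remainder 0
9027 ÷ 2 = 4513 remainder 1
4513 ÷ 2 = 2256 remainder 1
2256 ÷ 2 = 1128 remainder 0
1128 ÷ 2 = 564 remainder 0
564 ÷ 2 = 282 remainder 0
282 ÷ 2 = 141 remainder 0
141 ÷ 2 = 70 remainder 1
70 ÷ 2 = 35 remainder 0
35 ÷ 2 = 17 remainder 1
17 ÷ 2 = 8 remainder 1
8 ÷ 2 = 4 remainder 0
4 ÷ 2 = 2 remainder 0
2 ÷ 2 = 1 remainder 0
1 ÷ 2 = 0 remainder 1
Reading remainders bottom to top: 10001101000011010111



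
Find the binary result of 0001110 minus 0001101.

Method 1 - Direct subtraction (column by column from the right: bit − bit − borrow-in; if negative, add 2 and borrow 1 from the next column):
borrow: 0000010
        0001110
-       0001101
---------------
        0000001

Method 2 - Add two's complement:
Two's complement of 0001101: invert → 1110010, add 1 → 1110011
  0001110
+ 1110011
---------
 10000001  (end carry out of the top bit = 1)
Discarding the end carry: 0000001
Decimal check:
  0001110 = 8 + 4 + 2 = 14
  0001101 = 8 + 4 + 1 = 13
  14 - 13 = 1, and 0000001 = 1 ✓



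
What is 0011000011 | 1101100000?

OR: 1 when either bit is 1
  0011000011
| 1101100000
------------
  1111100011
Decimal: 195 | 864 = 995



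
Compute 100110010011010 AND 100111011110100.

AND: 1 only when both bits are 1
  100110010011010
& 100111011110100
-----------------
  100110010010000
Decimal: 19610 & 20212 = 19600



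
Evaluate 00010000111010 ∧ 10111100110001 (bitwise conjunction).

AND: 1 only when both bits are 1
  00010000111010
& 10111100110001
----------------
  00010000110000
Decimal: 1082 & 12081 = 1072



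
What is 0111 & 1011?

AND: 1 only when both bits are 1
  0111
& 1011
------
  0011
Decimal: 7 & 11 = 3



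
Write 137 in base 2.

Using repeated division by 2:
137 ÷ 2 = 68 remainder 1
68 ÷ 2 = 34 remainder 0
34 ÷ 2 = 17 remainder 0
17 ÷ 2 = 8 remainder 1
8 ÷ 2 = 4 remainder 0
4 ÷ 2 = 2 remainder 0
2 ÷ 2 = 1 remainder 0
1 ÷ 2 = 0 remainder 1
Reading remainders bottom to top: 10001001



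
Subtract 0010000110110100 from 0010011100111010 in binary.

Method 1 - Direct subtraction (column by column from the right: bit − bit − borrow-in; if negative, add 2 and borrow 1 from the next column):
borrow: 0000001100001000
        0010011100111010
-       0010000110110100
------------------------
        0000010110000110

Method 2 - Add two's complement:
Two's complement of 0010000110110100: invert → 1101111001001011, add 1 → 1101111001001100
  0010011100111010
+ 1101111001001100
------------------
 10000010110000110  (end carry out of the top bit = 1)
Discarding the end carry: 0000010110000110
Decimal check:
  0010011100111010 = 8192 + 1024 + 512 + 256 + 32 + 16 + 8 + 2 = 10042
  0010000110110100 = 8192 + 256 + 128 + 32 + 16 + 4 = 8628
  10042 - 8628 = 1414, and 0000010110000110 = 1024 + 256 + 128 + 4 + 2 = 1414 ✓



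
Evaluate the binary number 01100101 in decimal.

Sum of powers of 2 for each 1-bit:
2^0 + 2^2 + 2^5 + 2^6
= 1 + 4 + 32 + 64
= 101



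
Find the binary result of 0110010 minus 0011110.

Method 1 - Direct subtraction (column by column from the right: bit − bit − borrow-in; if negative, add 2 and borrow 1 from the next column):
borrow: 0111000
        0110010
-       0011110
---------------
        0010100

Method 2 - Add two's complement:
Two's complement of 0011110: invert → 1100001, add 1 → 1100010
  0110010
+ 1100010
---------
 10010100  (end carry out of the top bit = 1)
Discarding the end carry: 0010100
Decimal check:
  0110010 = 32 + 16 + 2 = 50
  0011110 = 16 + 8 + 4 + 2 = 30
  50 - 30 = 20, and 0010100 = 16 + 4 = 20 ✓



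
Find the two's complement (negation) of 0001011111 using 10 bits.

Original: 0001011111
Step 1 - Invert all bits: 1110100000
Step 2 - Add 1: 1110100001
Verification: 0001011111 + 1110100001 = 10000000000; discarding the end carry (carry out of the top bit) leaves the 10-bit value 0000000000, as required for x + (-x)



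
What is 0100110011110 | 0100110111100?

OR: 1 when either bit is 1
  0100110011110
| 0100110111100
---------------
  0100110111110
Decimal: 2462 | 2492 = 2494



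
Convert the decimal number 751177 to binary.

Using repeated division by 2:
751177 ÷ 2 = 375588 remainder 1
375588 ÷ 2 = 187794 remainder 0
187794 ÷ 2 = 93897 remainder 0
93897 ÷ 2 = 46948 remainder 1
46948 ÷ 2 = 23474 remainder 0
23474 ÷ 2 = 11737 remainder 0
11737 ÷ 2 = 5868 remainder 1
5868 ÷ 2 = 2934 remainder 0
2934 ÷ 2 = 1467 remainder 0
1467 ÷ 2 = 733 remainder 1
733 ÷ 2 = 366 remainder 1
366 ÷ 2 = 183 remainder 0
183 ÷ 2 = 91 remainder 1
91 ÷ 2 = 45 remainder 1
45 ÷ 2 = 22 remainder 1
22 ÷ 2 = 11 remainder 0
11 ÷ 2 = 5 remainder 1
5 ÷ 2 = 2 remainder 1
2 ÷ 2 = 1 remainder 0
1 ÷ 2 = 0 remainder 1
Reading remainders bottom to top: 10110111011001001001



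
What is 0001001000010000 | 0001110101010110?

OR: 1 when either bit is 1
  0001001000010000
| 0001110101010110
------------------
  0001111101010110
Decimal: 4624 | 7510 = 8022



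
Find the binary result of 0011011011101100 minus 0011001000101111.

Method 1 - Direct subtraction (column by column from the right: bit − bit − borrow-in; if negative, add 2 and borrow 1 from the next column):
borrow: 0000000001111110
        0011011011101100
-       0011001000101111
------------------------
        0000010010111101

Method 2 - Add two's complement:
Two's complement of 0011001000101111: invert → 1100110111010000, add 1 → 1100110111010001
  0011011011101100
+ 1100110111010001
------------------
 10000010010111101  (end carry out of the top bit = 1)
Discarding the end carry: 0000010010111101
Decimal check:
  0011011011101100 = 8192 + 4096 + 1024 + 512 + 128 + 64 + 32 + 8 + 4 = 14060
  0011001000101111 = 8192 + 4096 + 512 + 32 + 8 + 4 + 2 + 1 = 12847
  14060 - 12847 = 1213, and 0000010010111101 = 1024 + 128 + 32 + 16 + 8 + 4 + 1 = 1213 ✓



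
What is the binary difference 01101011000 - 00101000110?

Method 1 - Direct subtraction (column by column from the right: bit − bit − borrow-in; if negative, add 2 and borrow 1 from the next column):
borrow: 00000001100
        01101011000
-       00101000110
-------------------
        01000010010

Method 2 - Add two's complement:
Two's complement of 00101000110: invert → 11010111001, add 1 → 11010111010
  01101011000
+ 11010111010
-------------
 101000010010  (end carry out of the top bit = 1)
Discarding the end carry: 01000010010
Decimal check:
  01101011000 = 512 + 256 + 64 + 16 + 8 = 856
  00101000110 = 256 + 64 + 4 + 2 = 326
  856 - 326 = 530, and 01000010010 = 512 + 16 + 2 = 530 ✓



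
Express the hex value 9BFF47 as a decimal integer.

Expand by place value (powers of 16):
Digit values: B = 11, F = 15
9BFF47 = 9 × 16^5 + 11 × 16^4 + 15 × 16^3 + 15 × 16^2 + 4 × 16^1 + 7 × 16^0
= 9 × 1048576 + 11 × 65536 + 15 × 4096 + 15 × 256 + 4 × 16 + 7 × 1
= 9437184 + 720896 + 61440 + 3840 + 64 + 7
= 10223431



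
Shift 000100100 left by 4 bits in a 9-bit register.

Original: 000100100 (decimal 36)
Shift left by 4 positions
Append 4 zeros on the right and drop the 4 high bits that overflow the 9-bit width
Result: 001000000 (decimal 64)
Equivalent: 36 << 4 = 36 × 2^4 = 576, truncated to 9 bits = 64



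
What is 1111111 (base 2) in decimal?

Sum of powers of 2 for each 1-bit:
2^0 + 2^1 + 2^2 + 2^3 + 2^4 + 2^5 + 2^6
= 1 + 2 + 4 + 8 + 16 + 32 + 64
= 127



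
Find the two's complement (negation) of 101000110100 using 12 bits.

Original (sign bit 1, negative): 101000110100
Step 1 - Invert all bits: 010111001011
Step 2 - Add 1: 010111001100
Verification: 101000110100 + 010111001100 = 1000000000000; discarding the end carry (carry out of the top bit) leaves the 12-bit value 000000000000, as required for x + (-x)



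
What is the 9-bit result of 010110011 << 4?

Original: 010110011 (decimal 179)
Shift left by 4 positions
Append 4 zeros on the right and drop the 4 high bits that overflow the 9-bit width
Result: 100110000 (decimal 304)
Equivalent: 179 << 4 = 179 × 2^4 = 2864, truncated to 9 bits = 304



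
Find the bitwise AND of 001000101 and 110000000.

AND: 1 only when both bits are 1
  001000101
& 110000000
-----------
  000000000
Decimal: 69 & 384 = 0



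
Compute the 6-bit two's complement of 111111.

Original (sign bit 1, negative): 111111
Step 1 - Invert all bits: 000000
Step 2 - Add 1: 000001
Verification: 111111 + 000001 = 1000000; discarding the end carry (carry out of the top bit) leaves the 6-bit value 000000, as required for x + (-x)



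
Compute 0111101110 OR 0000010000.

OR: 1 when either bit is 1
  0111101110
| 0000010000
------------
  0111111110
Decimal: 494 | 16 = 510



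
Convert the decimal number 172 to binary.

Using repeated division by 2:
172 ÷ 2 = 86 remainder 0
86 ÷ 2 = 43 remainder 0
43 ÷ 2 = 21 remainder 1
21 ÷ 2 = 10 remainder 1
10 ÷ 2 = 5 remainder 0
5 ÷ 2 = 2 remainder 1
2 ÷ 2 = 1 remainder 0
1 ÷ 2 = 0 remainder 1
Reading remainders bottom to top: 10101100



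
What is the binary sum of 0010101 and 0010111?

Add column by column from the right: bit + bit + carry-in; write the sum mod 2, carry 1 when the sum is 2 or 3.
carry:  0101110
        0010101
+       0010111
---------------
       00101100
(the carry out of the leftmost column, 0, becomes the leading bit)
Decimal check:
  0010101 = 16 + 4 + 1 = 21
  0010111 = 16 + 4 + 2 + 1 = 23
  21 + 23 = 44, and 00101100 = 32 + 8 + 4 = 44 ✓



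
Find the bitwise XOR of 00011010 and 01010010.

XOR: 1 when bits differ
  00011010
^ 01010010
----------
  01001000
Decimal: 26 ^ 82 = 72



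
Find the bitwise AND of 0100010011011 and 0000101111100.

AND: 1 only when both bits are 1
  0100010011011
& 0000101111100
---------------
  0000000011000
Decimal: 2203 & 380 = 24



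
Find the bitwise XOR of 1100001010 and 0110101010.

XOR: 1 when bits differ
  1100001010
^ 0110101010
------------
  1010100000
Decimal: 778 ^ 426 = 672



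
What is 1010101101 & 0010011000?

AND: 1 only when both bits are 1
  1010101101
& 0010011000
------------
  0010001000
Decimal: 685 & 152 = 136



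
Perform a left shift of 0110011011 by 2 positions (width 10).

Original: 0110011011 (decimal 411)
Shift left by 2 positions
Append 2 zeros on the right and drop the 2 high bits that overflow the 10-bit width
Result: 1001101100 (decimal 620)
Equivalent: 411 << 2 = 411 × 2^2 = 1644, truncated to 10 bits = 620



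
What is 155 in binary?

Using repeated division by 2:
155 ÷ 2 = 77 remainder 1
77 ÷ 2 = 38 remainder 1
38 ÷ 2 = 19 remainder 0
19 ÷ 2 = 9 remainder 1
9 ÷ 2 = 4 remainder 1
4 ÷ 2 = 2 remainder 0
2 ÷ 2 = 1 remainder 0
1 ÷ 2 = 0 remainder 1
Reading remainders bottom to top: 10011011



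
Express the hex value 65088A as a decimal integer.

Expand by place value (powers of 16):
Digit values: A = 10
65088A = 6 × 16^5 + 5 × 16^4 + 0 × 16^3 + 8 × 16^2 + 8 × 16^1 + 10 × 16^0
= 6 × 1048576 + 5 × 65536 + 0 × 4096 + 8 × 256 + 8 × 16 + 10 × 1
= 6291456 + 327680 + 0 + 2048 + 128 + 10
= 6621322



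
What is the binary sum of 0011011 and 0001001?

Add column by column from the right: bit + bit + carry-in; write the sum mod 2, carry 1 when the sum is 2 or 3.
carry:  0110110
        0011011
+       0001001
---------------
       00100100
(the carry out of the leftmost column, 0, becomes the leading bit)
Decimal check:
  0011011 = 16 + 8 + 2 + 1 = 27
  0001001 = 8 + 1 = 9
  27 + 9 = 36, and 00100100 = 32 + 4 = 36 ✓



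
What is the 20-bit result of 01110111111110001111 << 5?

Original: 01110111111110001111 (decimal 491407)
Shift left by 5 positions
Append 5 zeros on the right and drop the 5 high bits that overflow the 20-bit width
Result: 11111111000111100000 (decimal 1044960)
Equivalent: 491407 << 5 = 491407 × 2^5 = 15725024, truncated to 20 bits = 1044960



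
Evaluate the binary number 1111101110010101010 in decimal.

Sum of powers of 2 for each 1-bit:
2^1 + 2^3 + 2^5 + 2^7 + 2^10 + 2^11 + 2^12 + 2^14 + 2^15 + 2^16 + 2^17 + 2^18
= 2 + 8 + 32 + 128 + 1024 + 2048 + 4096 + 16384 + 32768 + 65536 + 131072 + 262144
= 515242



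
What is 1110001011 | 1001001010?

OR: 1 when either bit is 1
  1110001011
| 1001001010
------------
  1111001011
Decimal: 907 | 586 = 971



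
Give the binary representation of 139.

Using repeated division by 2:
139 ÷ 2 = 69 remainder 1
69 ÷ 2 = 34 remainder 1
34 ÷ 2 = 17 remainder 0
17 ÷ 2 = 8 remainder 1
8 ÷ 2 = 4 remainder 0
4 ÷ 2 = 2 remainder 0
2 ÷ 2 = 1 remainder 0
1 ÷ 2 = 0 remainder 1
Reading remainders bottom to top: 10001011



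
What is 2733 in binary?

Using repeated division by 2:
2733 ÷ 2 = 1366 remainder 1
1366 ÷ 2 = 683 remainder 0
683 ÷ 2 = 341 remainder 1
341 ÷ 2 = 170 remainder 1
170 ÷ 2 = 85 remainder 0
85 ÷ 2 = 42 remainder 1
42 ÷ 2 = 21 remainder 0
21 ÷ 2 = 10 remainder 1
10 ÷ 2 = 5 remainder 0
5 ÷ 2 = 2 remainder 1
2 ÷ 2 = 1 remainder 0
1 ÷ 2 = 0 remainder 1
Reading remainders bottom to top: 101010101101



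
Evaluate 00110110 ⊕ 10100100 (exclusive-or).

XOR: 1 when bits differ
  00110110
^ 10100100
----------
  10010010
Decimal: 54 ^ 164 = 146



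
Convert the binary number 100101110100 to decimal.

Sum of powers of 2 for each 1-bit:
2^2 + 2^4 + 2^5 + 2^6 + 2^8 + 2^11
= 4 + 16 + 32 + 64 + 256 + 2048
= 2420



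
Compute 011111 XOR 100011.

XOR: 1 when bits differ
  011111
^ 100011
--------
  111100
Decimal: 31 ^ 35 = 60



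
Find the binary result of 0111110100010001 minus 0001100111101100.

Method 1 - Direct subtraction (column by column from the right: bit − bit − borrow-in; if negative, add 2 and borrow 1 from the next column):
borrow: 0000011111011000
        0111110100010001
-       0001100111101100
------------------------
        0110001100100101

Method 2 - Add two's complement:
Two's complement of 0001100111101100: invert → 1110011000010011, add 1 → 1110011000010100
  0111110100010001
+ 1110011000010100
------------------
 10110001100100101  (end carry out of the top bit = 1)
Discarding the end carry: 0110001100100101
Decimal check:
  0111110100010001 = 16384 + 8192 + 4096 + 2048 + 1024 + 256 + 16 + 1 = 32017
  0001100111101100 = 4096 + 2048 + 256 + 128 + 64 + 32 + 8 + 4 = 6636
  32017 - 6636 = 25381, and 0110001100100101 = 16384 + 8192 + 512 + 256 + 32 + 4 + 1 = 25381 ✓



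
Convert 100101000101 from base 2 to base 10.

Sum of powers of 2 for each 1-bit:
2^0 + 2^2 + 2^6 + 2^8 + 2^11
= 1 + 4 + 64 + 256 + 2048
= 2373



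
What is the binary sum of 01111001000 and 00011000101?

Add column by column from the right: bit + bit + carry-in; write the sum mod 2, carry 1 when the sum is 2 or 3.
carry:  11110000000
        01111001000
+       00011000101
-------------------
       010010001101
(the carry out of the leftmost column, 0, becomes the leading bit)
Decimal check:
  01111001000 = 512 + 256 + 128 + 64 + 8 = 968
  00011000101 = 128 + 64 + 4 + 1 = 197
  968 + 197 = 1165, and 010010001101 = 1024 + 128 + 8 + 4 + 1 = 1165 ✓



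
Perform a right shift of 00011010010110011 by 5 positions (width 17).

Original: 00011010010110011 (decimal 13491)
Shift right by 5 positions
Drop the 5 low bits; fill with zeros on the left
Result: 00000000110100101 (decimal 421)
Equivalent: 13491 >> 5 = 13491 ÷ 2^5 = 421



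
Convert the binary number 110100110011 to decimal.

Sum of powers of 2 for each 1-bit:
2^0 + 2^1 + 2^4 + 2^5 + 2^8 + 2^10 + 2^11
= 1 + 2 + 16 + 32 + 256 + 1024 + 2048
= 3379



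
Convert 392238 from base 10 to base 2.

Using repeated division by 2:
392238 ÷ 2 = 196119 remainder 0
196119 ÷ 2 = 98059 remainder 1
98059 ÷ 2 = 49029 remainder 1
49029 ÷ 2 = 24514 remainder 1
24514 ÷ 2 = 12257 remainder 0
12257 ÷ 2 = 6128 remainder 1
6128 ÷ 2 = 3064 remainder 0
3064 ÷ 2 = 1532 remainder 0
1532 ÷ 2 = 766 remainder 0
766 ÷ 2 = 383 remainder 0
383 ÷ 2 = 191 remainder 1
191 ÷ 2 = 95 remainder 1
95 ÷ 2 = 47 remainder 1
47 ÷ 2 = 23 remainder 1
23 ÷ 2 = 11 remainder 1
11 ÷ 2 = 5 remainder 1
5 ÷ 2 = 2 remainder 1
2 ÷ 2 = 1 remainder 0
1 ÷ 2 = 0 remainder 1
Reading remainders bottom to top: 1011111110000101110



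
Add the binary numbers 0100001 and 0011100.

Add column by column from the right: bit + bit + carry-in; write the sum mod 2, carry 1 when the sum is 2 or 3.
carry:  0000000
        0100001
+       0011100
---------------
       00111101
(the carry out of the leftmost column, 0, becomes the leading bit)
Decimal check:
  0100001 = 32 + 1 = 33
  0011100 = 16 + 8 + 4 = 28
  33 + 28 = 61, and 00111101 = 32 + 16 + 8 + 4 + 1 = 61 ✓



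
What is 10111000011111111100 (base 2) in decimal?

Sum of powers of 2 for each 1-bit:
2^2 + 2^3 + 2^4 + 2^5 + 2^6 + 2^7 + 2^8 + 2^9 + 2^10 + 2^15 + 2^16 + 2^17 + 2^19
= 4 + 8 + 16 + 32 + 64 + 128 + 256 + 512 + 1024 + 32768 + 65536 + 131072 + 524288
= 755708



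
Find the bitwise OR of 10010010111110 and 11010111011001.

OR: 1 when either bit is 1
  10010010111110
| 11010111011001
----------------
  11010111111111
Decimal: 9406 | 13785 = 13823



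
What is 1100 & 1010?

AND: 1 only when both bits are 1
  1100
& 1010
------
  1000
Decimal: 12 & 10 = 8



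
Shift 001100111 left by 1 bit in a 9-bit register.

Original: 001100111 (decimal 103)
Shift left by 1 position
Append 1 zero on the right
Result: 011001110 (decimal 206)
Equivalent: 103 << 1 = 103 × 2^1 = 206



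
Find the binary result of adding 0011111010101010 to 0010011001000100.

Add column by column from the right: bit + bit + carry-in; write the sum mod 2, carry 1 when the sum is 2 or 3.
carry:  0111110000000000
        0011111010101010
+       0010011001000100
------------------------
       00110010011101110
(the carry out of the leftmost column, 0, becomes the leading bit)
Decimal check:
  0011111010101010 = 8192 + 4096 + 2048 + 1024 + 512 + 128 + 32 + 8 + 2 = 16042
  0010011001000100 = 8192 + 1024 + 512 + 64 + 4 = 9796
  16042 + 9796 = 25838, and 00110010011101110 = 16384 + 8192 + 1024 + 128 + 64 + 32 + 8 + 4 + 2 = 25838 ✓



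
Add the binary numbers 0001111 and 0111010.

Add column by column from the right: bit + bit + carry-in; write the sum mod 2, carry 1 when the sum is 2 or 3.
carry:  1111100
        0001111
+       0111010
---------------
       01001001
(the carry out of the leftmost column, 0, becomes the leading bit)
Decimal check:
  0001111 = 8 + 4 + 2 + 1 = 15
  0111010 = 32 + 16 + 8 + 2 = 58
  15 + 58 = 73, and 01001001 = 64 + 8 + 1 = 73 ✓



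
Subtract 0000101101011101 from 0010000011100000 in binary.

Method 1 - Direct subtraction (column by column from the right: bit − bit − borrow-in; if negative, add 2 and borrow 1 from the next column):
borrow: 0011111000111110
        0010000011100000
-       0000101101011101
------------------------
        0001010110000011

Method 2 - Add two's complement:
Two's complement of 0000101101011101: invert → 1111010010100010, add 1 → 1111010010100011
  0010000011100000
+ 1111010010100011
------------------
 10001010110000011  (end carry out of the top bit = 1)
Discarding the end carry: 0001010110000011
Decimal check:
  0010000011100000 = 8192 + 128 + 64 + 32 = 8416
  0000101101011101 = 2048 + 512 + 256 + 64 + 16 + 8 + 4 + 1 = 2909
  8416 - 2909 = 5507, and 0001010110000011 = 4096 + 1024 + 256 + 128 + 2 + 1 = 5507 ✓



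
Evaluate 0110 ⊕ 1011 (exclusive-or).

XOR: 1 when bits differ
  0110
^ 1011
------
  1101
Decimal: 6 ^ 11 = 13



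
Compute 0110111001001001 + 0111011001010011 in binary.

Add column by column from the right: bit + bit + carry-in; write the sum mod 2, carry 1 when the sum is 2 or 3.
carry:  1111110010000110
        0110111001001001
+       0111011001010011
------------------------
       01110010010011100
(the carry out of the leftmost column, 0, becomes the leading bit)
Decimal check:
  0110111001001001 = 16384 + 8192 + 2048 + 1024 + 512 + 64 + 8 + 1 = 28233
  0111011001010011 = 16384 + 8192 + 4096 + 1024 + 512 + 64 + 16 + 2 + 1 = 30291
  28233 + 30291 = 58524, and 01110010010011100 = 32768 + 16384 + 8192 + 1024 + 128 + 16 + 8 + 4 = 58524 ✓



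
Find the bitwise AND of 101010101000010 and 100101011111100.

AND: 1 only when both bits are 1
  101010101000010
& 100101011111100
-----------------
  100000001000000
Decimal: 21826 & 19196 = 16448



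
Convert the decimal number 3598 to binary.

Using repeated division by 2:
3598 ÷ 2 = 1799 remainder 0
1799 ÷ 2 = 899 remainder 1
899 ÷ 2 = 449 remainder 1
449 ÷ 2 = 224 remainder 1
224 ÷ 2 = 112 remainder 0
112 ÷ 2 = 56 remainder 0
56 ÷ 2 = 28 remainder 0
28 ÷ 2 = 14 remainder 0
14 ÷ 2 = 7 remainder 0
7 ÷ 2 = 3 remainder 1
3 ÷ 2 = 1 remainder 1
1 ÷ 2 = 0 remainder 1
Reading remainders bottom to top: 111000001110



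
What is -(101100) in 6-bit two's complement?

Original (sign bit 1, negative): 101100
Step 1 - Invert all bits: 010011
Step 2 - Add 1: 010100
Verification: 101100 + 010100 = 1000000; discarding the end carry (carry out of the top bit) leaves the 6-bit value 000000, as required for x + (-x)



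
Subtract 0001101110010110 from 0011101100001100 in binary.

Method 1 - Direct subtraction (column by column from the right: bit − bit − borrow-in; if negative, add 2 and borrow 1 from the next column):
borrow: 0011111111101100
        0011101100001100
-       0001101110010110
------------------------
        0001111101110110

Method 2 - Add two's complement:
Two's complement of 0001101110010110: invert → 1110010001101001, add 1 → 1110010001101010
  0011101100001100
+ 1110010001101010
------------------
 10001111101110110  (end carry out of the top bit = 1)
Discarding the end carry: 0001111101110110
Decimal check:
  0011101100001100 = 8192 + 4096 + 2048 + 512 + 256 + 8 + 4 = 15116
  0001101110010110 = 4096 + 2048 + 512 + 256 + 128 + 16 + 4 + 2 = 7062
  15116 - 7062 = 8054, and 0001111101110110 = 4096 + 2048 + 1024 + 512 + 256 + 64 + 32 + 16 + 4 + 2 = 8054 ✓



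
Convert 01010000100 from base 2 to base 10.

Sum of powers of 2 for each 1-bit:
2^2 + 2^7 + 2^9
= 4 + 128 + 512
= 644



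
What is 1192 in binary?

Using repeated division by 2:
1192 ÷ 2 = 596 remainder 0
596 ÷ 2 = 298 remainder 0
298 ÷ 2 = 149 remainder 0
149 ÷ 2 = 74 remainder 1
74 ÷ 2 = 37 remainder 0
37 ÷ 2 = 18 remainder 1
18 ÷ 2 = 9 remainder 0
9 ÷ 2 = 4 remainder 1
4 ÷ 2 = 2 remainder 0
2 ÷ 2 = 1 remainder 0
1 ÷ 2 = 0 remainder 1
Reading remainders bottom to top: 10010101000



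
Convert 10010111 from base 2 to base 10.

Sum of powers of 2 for each 1-bit:
2^0 + 2^1 + 2^2 + 2^4 + 2^7
= 1 + 2 + 4 + 16 + 128
= 151



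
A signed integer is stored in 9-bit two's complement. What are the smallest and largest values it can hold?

For 9-bit two's complement:
Minimum: -2^8 = -256
Maximum: 2^8 - 1 = 255



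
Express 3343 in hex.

Using repeated division by 16 (digits 10–15 are A–F):
3343 ÷ 16 = 208 remainder 15 (F)
208 ÷ 16 = 13 remainder 0
13 ÷ 16 = 0 remainder 13 (D)
Reading remainders bottom to top: D0F



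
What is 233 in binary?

Using repeated division by 2:
233 ÷ 2 = 116 remainder 1
116 ÷ 2 = 58 remainder 0
58 ÷ 2 = 29 remainder 0
29 ÷ 2 = 14 remainder 1
14 ÷ 2 = 7 remainder 0
7 ÷ 2 = 3 remainder 1
3 ÷ 2 = 1 remainder 1
1 ÷ 2 = 0 remainder 1
Reading remainders bottom to top: 11101001



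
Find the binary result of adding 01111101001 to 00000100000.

Add column by column from the right: bit + bit + carry-in; write the sum mod 2, carry 1 when the sum is 2 or 3.
carry:  11111000000
        01111101001
+       00000100000
-------------------
       010000001001
(the carry out of the leftmost column, 0, becomes the leading bit)
Decimal check:
  01111101001 = 512 + 256 + 128 + 64 + 32 + 8 + 1 = 1001
  00000100000 = 32
  1001 + 32 = 1033, and 010000001001 = 1024 + 8 + 1 = 1033 ✓



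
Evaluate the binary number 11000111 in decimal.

Sum of powers of 2 for each 1-bit:
2^0 + 2^1 + 2^2 + 2^6 + 2^7
= 1 + 2 + 4 + 64 + 128
= 199



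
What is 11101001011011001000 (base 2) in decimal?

Sum of powers of 2 for each 1-bit:
2^3 + 2^6 + 2^7 + 2^9 + 2^10 + 2^12 + 2^15 + 2^17 + 2^18 + 2^19
= 8 + 64 + 128 + 512 + 1024 + 4096 + 32768 + 131072 + 262144 + 524288
= 956104



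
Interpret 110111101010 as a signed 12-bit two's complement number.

Binary: 110111101010
Sign bit: 1 (negative)
Invert: 001000010101
Add 1:  001000010110
Magnitude: 001000010110 = 512 + 16 + 4 + 2 = 534
Value: -534



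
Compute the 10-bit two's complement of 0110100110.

Original: 0110100110
Step 1 - Invert all bits: 1001011001
Step 2 - Add 1: 1001011010
Verification: 0110100110 + 1001011010 = 10000000000; discarding the end carry (carry out of the top bit) leaves the 10-bit value 0000000000, as required for x + (-x)



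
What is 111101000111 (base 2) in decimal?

Sum of powers of 2 for each 1-bit:
2^0 + 2^1 + 2^2 + 2^6 + 2^8 + 2^9 + 2^10 + 2^11
= 1 + 2 + 4 + 64 + 256 + 512 + 1024 + 2048
= 3911



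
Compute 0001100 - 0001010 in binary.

Method 1 - Direct subtraction (column by column from the right: bit − bit − borrow-in; if negative, add 2 and borrow 1 from the next column):
borrow: 0000100
        0001100
-       0001010
---------------
        0000010

Method 2 - Add two's complement:
Two's complement of 0001010: invert → 1110101, add 1 → 1110110
  0001100
+ 1110110
---------
 10000010  (end carry out of the top bit = 1)
Discarding the end carry: 0000010
Decimal check:
  0001100 = 8 + 4 = 12
  0001010 = 8 + 2 = 10
  12 - 10 = 2, and 0000010 = 2 ✓



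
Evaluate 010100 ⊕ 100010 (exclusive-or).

XOR: 1 when bits differ
  010100
^ 100010
--------
  110110
Decimal: 20 ^ 34 = 54



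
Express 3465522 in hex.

Using repeated division by 16 (digits 10–15 are A–F):
3465522 ÷ 16 = 216595 remainder 2
216595 ÷ 16 = 13537 remainder 3
13537 ÷ 16 = 846 remainder 1
846 ÷ 16 = 52 remainder 14 (E)
52 ÷ 16 = 3 remainder 4
3 ÷ 16 = 0 remainder 3
Reading remainders bottom to top: 34E132



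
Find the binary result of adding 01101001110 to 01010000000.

Add column by column from the right: bit + bit + carry-in; write the sum mod 2, carry 1 when the sum is 2 or 3.
carry:  10000000000
        01101001110
+       01010000000
-------------------
       010111001110
(the carry out of the leftmost column, 0, becomes the leading bit)
Decimal check:
  01101001110 = 512 + 256 + 64 + 8 + 4 + 2 = 846
  01010000000 = 512 + 128 = 640
  846 + 640 = 1486, and 010111001110 = 1024 + 256 + 128 + 64 + 8 + 4 + 2 = 1486 ✓



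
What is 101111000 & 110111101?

AND: 1 only when both bits are 1
  101111000
& 110111101
-----------
  100111000
Decimal: 376 & 445 = 312



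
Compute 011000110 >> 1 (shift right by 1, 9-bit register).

Original: 011000110 (decimal 198)
Shift right by 1 position
Drop the 1 low bit; fill with zero on the left
Result: 001100011 (decimal 99)
Equivalent: 198 >> 1 = 198 ÷ 2^1 = 99



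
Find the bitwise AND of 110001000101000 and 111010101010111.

AND: 1 only when both bits are 1
  110001000101000
& 111010101010111
-----------------
  110000000000000
Decimal: 25128 & 30039 = 24576



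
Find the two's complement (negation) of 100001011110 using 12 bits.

Original (sign bit 1, negative): 100001011110
Step 1 - Invert all bits: 011110100001
Step 2 - Add 1: 011110100010
Verification: 100001011110 + 011110100010 = 1000000000000; discarding the end carry (carry out of the top bit) leaves the 12-bit value 000000000000, as required for x + (-x)



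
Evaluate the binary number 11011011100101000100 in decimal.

Sum of powers of 2 for each 1-bit:
2^2 + 2^6 + 2^8 + 2^11 + 2^12 + 2^13 + 2^15 + 2^16 + 2^18 + 2^19
= 4 + 64 + 256 + 2048 + 4096 + 8192 + 32768 + 65536 + 262144 + 524288
= 899396



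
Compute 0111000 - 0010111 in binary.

Method 1 - Direct subtraction (column by column from the right: bit − bit − borrow-in; if negative, add 2 and borrow 1 from the next column):
borrow: 0001110
        0111000
-       0010111
---------------
        0100001

Method 2 - Add two's complement:
Two's complement of 0010111: invert → 1101000, add 1 → 1101001
  0111000
+ 1101001
---------
 10100001  (end carry out of the top bit = 1)
Discarding the end carry: 0100001
Decimal check:
  0111000 = 32 + 16 + 8 = 56
  0010111 = 16 + 4 + 2 + 1 = 23
  56 - 23 = 33, and 0100001 = 32 + 1 = 33 ✓



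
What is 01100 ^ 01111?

XOR: 1 when bits differ
  01100
^ 01111
-------
  00011
Decimal: 12 ^ 15 = 3



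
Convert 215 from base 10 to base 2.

Using repeated division by 2:
215 ÷ 2 = 107 remainder 1
107 ÷ 2 = 53 remainder 1
53 ÷ 2 = 26 remainder 1
26 ÷ 2 = 13 remainder 0
13 ÷ 2 = 6 remainder 1
6 ÷ 2 = 3 remainder 0
3 ÷ 2 = 1 remainder 1
1 ÷ 2 = 0 remainder 1
Reading remainders bottom to top: 11010111



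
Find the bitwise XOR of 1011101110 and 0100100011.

XOR: 1 when bits differ
  1011101110
^ 0100100011
------------
  1111001101
Decimal: 750 ^ 291 = 973



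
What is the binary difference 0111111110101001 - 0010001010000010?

Method 1 - Direct subtraction (column by column from the right: bit − bit − borrow-in; if negative, add 2 and borrow 1 from the next column):
borrow: 0000000000001100
        0111111110101001
-       0010001010000010
------------------------
        0101110100100111

Method 2 - Add two's complement:
Two's complement of 0010001010000010: invert → 1101110101111101, add 1 → 1101110101111110
  0111111110101001
+ 1101110101111110
------------------
 10101110100100111  (end carry out of the top bit = 1)
Discarding the end carry: 0101110100100111
Decimal check:
  0111111110101001 = 16384 + 8192 + 4096 + 2048 + 1024 + 512 + 256 + 128 + 32 + 8 + 1 = 32681
  0010001010000010 = 8192 + 512 + 128 + 2 = 8834
  32681 - 8834 = 23847, and 0101110100100111 = 16384 + 4096 + 2048 + 1024 + 256 + 32 + 4 + 2 + 1 = 23847 ✓

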